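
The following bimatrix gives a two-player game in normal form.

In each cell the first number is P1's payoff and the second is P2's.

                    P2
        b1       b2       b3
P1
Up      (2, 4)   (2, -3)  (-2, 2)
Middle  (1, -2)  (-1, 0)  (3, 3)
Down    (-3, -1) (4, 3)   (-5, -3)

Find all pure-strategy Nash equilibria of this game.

The pure Nash equilibria are (Up, b1); (Middle, b3); (Down, b2).

(Up, b1): P1 gets 2, best alternative 1; P2 gets 4, best alternative 2. No profitable deviation — NE.
(Up, b2): P1 can switch to Down (2 → 4). Not NE.
(Up, b3): P1 can switch to Middle (-2 → 3). Not NE.
(Middle, b1): P1 can switch to Up (1 → 2). Not NE.
(Middle, b2): P1 can switch to Up (-1 → 2). Not NE.
(Middle, b3): P1 gets 3, best alternative -2; P2 gets 3, best alternative 0. No profitable deviation — NE.
(Down, b1): P1 can switch to Up (-3 → 2). Not NE.
(Down, b2): P1 gets 4, best alternative 2; P2 gets 3, best alternative -1. No profitable deviation — NE.
(Down, b3): P1 can switch to Up (-5 → -2). Not NE.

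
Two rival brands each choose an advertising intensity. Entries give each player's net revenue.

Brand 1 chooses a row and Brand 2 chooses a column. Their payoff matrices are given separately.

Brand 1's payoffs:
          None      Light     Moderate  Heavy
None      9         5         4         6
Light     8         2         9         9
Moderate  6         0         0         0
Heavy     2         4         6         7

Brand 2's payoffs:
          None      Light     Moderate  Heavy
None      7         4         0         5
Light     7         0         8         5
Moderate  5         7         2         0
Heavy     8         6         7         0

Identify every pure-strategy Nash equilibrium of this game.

(None, None): Brand 1 gets 9, best alternative 8; Brand 2 gets 7, best alternative 5. No profitable deviation — NE.
(None, Light): Brand 2 can switch to None (4 → 7). Not NE.
(None, Moderate): Brand 1 can switch to Light (4 → 9). Not NE.
(None, Heavy): Brand 1 can switch to Light (6 → 9). Not NE.
(Light, None): Brand 1 can switch to None (8 → 9). Not NE.
(Light, Light): Brand 1 can switch to None (2 → 5). Not NE.
(Light, Moderate): Brand 1 gets 9, best alternative 6; Brand 2 gets 8, best alternative 7. No profitable deviation — NE.
(Light, Heavy): Brand 2 can switch to None (5 → 7). Not NE.
(Moderate, None): Brand 1 can switch to None (6 → 9). Not NE.
(Moderate, Light): Brand 1 can switch to None (0 → 5). Not NE.
(Moderate, Moderate): Brand 1 can switch to None (0 → 4). Not NE.
(Moderate, Heavy): Brand 1 can switch to None (0 → 6). Not NE.
(Heavy, None): Brand 1 can switch to None (2 → 9). Not NE.
(Heavy, Light): Brand 1 can switch to None (4 → 5). Not NE.
(The remaining 2 profiles each have a profitable deviation by the same check.)

Pure-strategy Nash equilibria: (None, None); (Light, Moderate)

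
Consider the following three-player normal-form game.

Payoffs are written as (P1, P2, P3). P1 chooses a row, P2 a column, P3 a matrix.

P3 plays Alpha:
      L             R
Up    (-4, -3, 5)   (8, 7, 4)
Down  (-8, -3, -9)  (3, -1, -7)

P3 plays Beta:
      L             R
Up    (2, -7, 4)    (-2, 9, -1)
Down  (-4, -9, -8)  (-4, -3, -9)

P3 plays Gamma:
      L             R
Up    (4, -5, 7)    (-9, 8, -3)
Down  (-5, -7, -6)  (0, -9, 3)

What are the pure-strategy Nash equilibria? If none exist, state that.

Pure NE: (Up, R, Alpha)

Mark each player's best response to every combination of opponents' strategies; a profile where every player is best-responding is a pure Nash equilibrium.
P1 against (L, Alpha): payoffs -4, -8 → best response Up.
P1 against (L, Beta): payoffs 2, -4 → best response Up.
P1 against (L, Gamma): payoffs 4, -5 → best response Up.
P1 against (R, Alpha): payoffs 8, 3 → best response Up.
P1 against (R, Beta): payoffs -2, -4 → best response Up.
P1 against (R, Gamma): payoffs -9, 0 → best response Down.
P2 against (Up, Alpha): payoffs -3, 7 → best response R.
P2 against (Up, Beta): payoffs -7, 9 → best response R.
P2 against (Up, Gamma): payoffs -5, 8 → best response R.
P2 against (Down, Alpha): payoffs -3, -1 → best response R.
P2 against (Down, Beta): payoffs -9, -3 → best response R.
P2 against (Down, Gamma): payoffs -7, -9 → best response L.
P3 against (Up, L): payoffs 5, 4, 7 → best response Gamma.
P3 against (Up, R): payoffs 4, -1, -3 → best response Alpha.
P3 against (Down, L): payoffs -9, -8, -6 → best response Gamma.
P3 against (Down, R): payoffs -7, -9, 3 → best response Gamma.
Mutual best responses: (Up, R, Alpha).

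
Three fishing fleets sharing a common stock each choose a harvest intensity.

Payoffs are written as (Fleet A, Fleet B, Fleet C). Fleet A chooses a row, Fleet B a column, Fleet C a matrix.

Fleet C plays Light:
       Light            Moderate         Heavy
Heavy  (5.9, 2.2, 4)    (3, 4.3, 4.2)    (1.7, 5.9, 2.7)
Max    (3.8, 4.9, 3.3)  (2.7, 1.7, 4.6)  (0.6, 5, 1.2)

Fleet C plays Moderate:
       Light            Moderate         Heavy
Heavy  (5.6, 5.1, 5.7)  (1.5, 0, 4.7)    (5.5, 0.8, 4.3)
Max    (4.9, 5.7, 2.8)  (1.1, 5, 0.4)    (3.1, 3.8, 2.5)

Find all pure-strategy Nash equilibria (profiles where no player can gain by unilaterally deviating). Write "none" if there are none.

Check each profile: it is a Nash equilibrium iff no player can strictly gain by switching unilaterally.
(Heavy, Light, Light): Fleet B can switch to Moderate (2.2 → 4.3). Not NE.
(Heavy, Light, Moderate): Fleet A gets 5.6, best alternative 4.9; Fleet B gets 5.1, best alternative 0.8; Fleet C gets 5.7, best alternative 4. No profitable deviation — NE.
(Heavy, Moderate, Light): Fleet B can switch to Heavy (4.3 → 5.9). Not NE.
(Heavy, Moderate, Moderate): Fleet B can switch to Light (0 → 5.1). Not NE.
(Heavy, Heavy, Light): Fleet C can switch to Moderate (2.7 → 4.3). Not NE.
(Heavy, Heavy, Moderate): Fleet B can switch to Light (0.8 → 5.1). Not NE.
(Max, Light, Light): Fleet A can switch to Heavy (3.8 → 5.9). Not NE.
(The remaining 5 profiles each have a profitable deviation by the same check.)

The unique pure-strategy Nash equilibrium is (Heavy, Light, Moderate).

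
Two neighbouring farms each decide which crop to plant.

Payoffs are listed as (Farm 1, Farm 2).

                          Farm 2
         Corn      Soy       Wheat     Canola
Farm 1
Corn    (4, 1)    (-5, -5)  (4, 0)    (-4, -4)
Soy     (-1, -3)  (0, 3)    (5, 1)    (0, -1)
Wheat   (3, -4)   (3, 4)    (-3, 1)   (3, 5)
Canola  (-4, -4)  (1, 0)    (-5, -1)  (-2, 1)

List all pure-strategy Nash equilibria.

The pure Nash equilibria are (Corn, Corn), (Wheat, Canola).

Farm 1 against Corn: payoffs 4, -1, 3, -4 → best response Corn.
Farm 1 against Soy: payoffs -5, 0, 3, 1 → best response Wheat.
Farm 1 against Wheat: payoffs 4, 5, -3, -5 → best response Soy.
Farm 1 against Canola: payoffs -4, 0, 3, -2 → best response Wheat.
Farm 2 against Corn: payoffs 1, -5, 0, -4 → best response Corn.
Farm 2 against Soy: payoffs -3, 3, 1, -1 → best response Soy.
Farm 2 against Wheat: payoffs -4, 4, 1, 5 → best response Canola.
Farm 2 against Canola: payoffs -4, 0, -1, 1 → best response Canola.
Mutual best responses: (Corn, Corn); (Wheat, Canola).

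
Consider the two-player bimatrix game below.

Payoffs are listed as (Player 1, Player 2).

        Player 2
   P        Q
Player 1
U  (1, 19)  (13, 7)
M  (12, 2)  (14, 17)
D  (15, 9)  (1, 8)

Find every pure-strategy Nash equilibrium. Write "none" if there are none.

Mark each player's best response to every combination of opponents' strategies; a profile where every player is best-responding is a pure Nash equilibrium.
Player 1 against P: payoffs 1, 12, 15 → best response D.
Player 1 against Q: payoffs 13, 14, 1 → best response M.
Player 2 against U: payoffs 19, 7 → best response P.
Player 2 against M: payoffs 2, 17 → best response Q.
Player 2 against D: payoffs 9, 8 → best response P.
Mutual best responses: (M, Q); (D, P).

The pure Nash equilibria are (M, Q) and (D, P).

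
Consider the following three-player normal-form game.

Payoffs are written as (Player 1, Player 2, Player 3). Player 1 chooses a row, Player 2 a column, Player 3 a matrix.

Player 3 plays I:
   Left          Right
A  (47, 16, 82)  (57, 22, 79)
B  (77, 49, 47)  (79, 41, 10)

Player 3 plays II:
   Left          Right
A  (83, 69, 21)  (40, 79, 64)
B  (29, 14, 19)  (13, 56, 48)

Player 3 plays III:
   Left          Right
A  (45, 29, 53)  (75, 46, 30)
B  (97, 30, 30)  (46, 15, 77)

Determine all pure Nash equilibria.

(A, Left, I): Player 1 can switch to B (47 → 77). Not NE.
(A, Left, II): Player 2 can switch to Right (69 → 79). Not NE.
(A, Left, III): Player 1 can switch to B (45 → 97). Not NE.
(A, Right, I): Player 1 can switch to B (57 → 79). Not NE.
(A, Right, II): Player 3 can switch to I (64 → 79). Not NE.
(A, Right, III): Player 3 can switch to I (30 → 79). Not NE.
(B, Left, I): Player 1 gets 77, best alternative 47; Player 2 gets 49, best alternative 41; Player 3 gets 47, best alternative 30. No profitable deviation — NE.
(B, Left, II): Player 1 can switch to A (29 → 83). Not NE.
(B, Left, III): Player 3 can switch to I (30 → 47). Not NE.
(B, Right, I): Player 2 can switch to Left (41 → 49). Not NE.
(B, Right, II): Player 1 can switch to A (13 → 40). Not NE.
(The remaining 1 profile has a profitable deviation by the same check.)

(B, Left, I)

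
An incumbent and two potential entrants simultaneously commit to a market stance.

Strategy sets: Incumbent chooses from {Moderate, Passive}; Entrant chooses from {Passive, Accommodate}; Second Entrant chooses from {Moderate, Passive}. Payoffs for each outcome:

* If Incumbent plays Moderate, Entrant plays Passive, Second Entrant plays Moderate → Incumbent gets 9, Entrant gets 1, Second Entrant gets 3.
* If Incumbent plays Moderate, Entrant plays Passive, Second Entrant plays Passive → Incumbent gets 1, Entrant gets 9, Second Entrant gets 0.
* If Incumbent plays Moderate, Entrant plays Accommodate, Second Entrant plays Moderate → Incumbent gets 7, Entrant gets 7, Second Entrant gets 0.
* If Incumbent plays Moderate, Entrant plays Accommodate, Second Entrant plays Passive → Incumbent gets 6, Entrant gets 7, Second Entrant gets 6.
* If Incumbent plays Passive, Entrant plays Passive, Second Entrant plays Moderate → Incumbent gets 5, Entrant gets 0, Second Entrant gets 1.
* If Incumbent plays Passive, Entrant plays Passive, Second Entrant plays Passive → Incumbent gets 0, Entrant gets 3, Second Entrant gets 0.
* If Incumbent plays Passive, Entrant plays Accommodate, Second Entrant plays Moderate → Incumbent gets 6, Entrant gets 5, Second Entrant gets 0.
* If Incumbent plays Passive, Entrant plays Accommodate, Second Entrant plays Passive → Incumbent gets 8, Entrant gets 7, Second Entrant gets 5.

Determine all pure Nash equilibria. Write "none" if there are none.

(Moderate, Passive, Moderate): Entrant can switch to Accommodate (1 → 7). Not NE.
(Moderate, Passive, Passive): Second Entrant can switch to Moderate (0 → 3). Not NE.
(Moderate, Accommodate, Moderate): Second Entrant can switch to Passive (0 → 6). Not NE.
(Moderate, Accommodate, Passive): Incumbent can switch to Passive (6 → 8). Not NE.
(Passive, Passive, Moderate): Incumbent can switch to Moderate (5 → 9). Not NE.
(Passive, Passive, Passive): Incumbent can switch to Moderate (0 → 1). Not NE.
(Passive, Accommodate, Moderate): Incumbent can switch to Moderate (6 → 7). Not NE.
(Passive, Accommodate, Passive): Incumbent gets 8, best alternative 6; Entrant gets 7, best alternative 3; Second Entrant gets 5, best alternative 0. No profitable deviation — NE.

The unique pure-strategy Nash equilibrium is (Passive, Accommodate, Passive).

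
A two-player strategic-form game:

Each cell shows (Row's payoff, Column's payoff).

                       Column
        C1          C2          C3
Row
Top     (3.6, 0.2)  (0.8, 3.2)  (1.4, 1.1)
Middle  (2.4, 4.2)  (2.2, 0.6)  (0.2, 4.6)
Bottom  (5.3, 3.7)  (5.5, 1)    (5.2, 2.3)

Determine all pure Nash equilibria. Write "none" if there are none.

(Bottom, C1)

(Top, C1): Row can switch to Bottom (3.6 → 5.3). Not NE.
(Top, C2): Row can switch to Middle (0.8 → 2.2). Not NE.
(Top, C3): Row can switch to Bottom (1.4 → 5.2). Not NE.
(Middle, C1): Row can switch to Top (2.4 → 3.6). Not NE.
(Middle, C2): Row can switch to Bottom (2.2 → 5.5). Not NE.
(Middle, C3): Row can switch to Top (0.2 → 1.4). Not NE.
(Bottom, C1): Row gets 5.3, best alternative 3.6; Column gets 3.7, best alternative 2.3. No profitable deviation — NE.
(Bottom, C2): Column can switch to C1 (1 → 3.7). Not NE.
(Bottom, C3): Column can switch to C1 (2.3 → 3.7). Not NE.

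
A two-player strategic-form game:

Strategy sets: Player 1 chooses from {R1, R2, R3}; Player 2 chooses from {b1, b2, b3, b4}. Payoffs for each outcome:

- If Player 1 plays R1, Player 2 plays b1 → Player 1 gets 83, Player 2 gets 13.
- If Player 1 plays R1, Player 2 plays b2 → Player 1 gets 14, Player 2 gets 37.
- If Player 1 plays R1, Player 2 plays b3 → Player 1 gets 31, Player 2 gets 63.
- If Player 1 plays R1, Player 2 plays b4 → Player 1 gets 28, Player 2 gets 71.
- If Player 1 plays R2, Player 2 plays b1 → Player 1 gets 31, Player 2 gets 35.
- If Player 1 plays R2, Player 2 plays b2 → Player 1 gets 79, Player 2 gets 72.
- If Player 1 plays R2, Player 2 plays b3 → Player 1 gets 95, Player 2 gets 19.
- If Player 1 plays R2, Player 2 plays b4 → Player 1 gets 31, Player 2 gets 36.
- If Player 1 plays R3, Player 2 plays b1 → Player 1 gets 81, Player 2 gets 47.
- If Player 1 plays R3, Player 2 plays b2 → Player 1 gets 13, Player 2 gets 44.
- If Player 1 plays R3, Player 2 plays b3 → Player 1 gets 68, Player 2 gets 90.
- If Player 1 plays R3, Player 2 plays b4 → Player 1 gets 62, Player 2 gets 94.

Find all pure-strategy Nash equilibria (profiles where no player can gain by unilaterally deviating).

For each player, find the best response to each opponent profile; mutual best responses are the pure NE.
Player 1 against b1: payoffs 83, 31, 81 → best response R1.
Player 1 against b2: payoffs 14, 79, 13 → best response R2.
Player 1 against b3: payoffs 31, 95, 68 → best response R2.
Player 1 against b4: payoffs 28, 31, 62 → best response R3.
Player 2 against R1: payoffs 13, 37, 63, 71 → best response b4.
Player 2 against R2: payoffs 35, 72, 19, 36 → best response b2.
Player 2 against R3: payoffs 47, 44, 90, 94 → best response b4.
Mutual best responses: (R2, b2); (R3, b4).

(R2, b2), (R3, b4)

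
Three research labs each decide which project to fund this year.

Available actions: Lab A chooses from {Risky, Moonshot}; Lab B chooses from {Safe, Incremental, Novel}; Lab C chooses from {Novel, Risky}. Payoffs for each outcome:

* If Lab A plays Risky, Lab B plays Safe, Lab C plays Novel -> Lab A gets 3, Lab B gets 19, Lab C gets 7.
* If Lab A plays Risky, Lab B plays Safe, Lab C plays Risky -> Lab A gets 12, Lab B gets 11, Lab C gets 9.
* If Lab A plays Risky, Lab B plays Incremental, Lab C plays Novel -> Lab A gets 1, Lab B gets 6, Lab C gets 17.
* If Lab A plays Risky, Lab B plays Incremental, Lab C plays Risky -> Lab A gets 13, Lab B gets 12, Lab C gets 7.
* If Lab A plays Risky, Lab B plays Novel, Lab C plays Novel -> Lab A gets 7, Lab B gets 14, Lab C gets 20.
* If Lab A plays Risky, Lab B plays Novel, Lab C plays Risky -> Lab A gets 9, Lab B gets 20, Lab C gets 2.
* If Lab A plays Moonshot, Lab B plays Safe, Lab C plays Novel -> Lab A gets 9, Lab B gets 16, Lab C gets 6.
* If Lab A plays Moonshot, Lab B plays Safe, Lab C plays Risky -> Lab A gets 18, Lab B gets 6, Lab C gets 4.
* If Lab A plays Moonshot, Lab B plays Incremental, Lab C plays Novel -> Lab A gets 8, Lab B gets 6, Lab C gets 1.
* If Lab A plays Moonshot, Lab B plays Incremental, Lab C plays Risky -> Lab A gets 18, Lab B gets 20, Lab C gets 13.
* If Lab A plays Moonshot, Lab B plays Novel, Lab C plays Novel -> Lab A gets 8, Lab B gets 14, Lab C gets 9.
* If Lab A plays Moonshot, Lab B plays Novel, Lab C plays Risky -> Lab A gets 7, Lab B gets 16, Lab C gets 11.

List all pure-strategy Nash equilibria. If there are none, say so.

For each strategy profile, look for a profitable unilateral deviation.
(Risky, Safe, Novel): Lab A can switch to Moonshot (3 → 9). Not NE.
(Risky, Safe, Risky): Lab A can switch to Moonshot (12 → 18). Not NE.
(Risky, Incremental, Novel): Lab A can switch to Moonshot (1 → 8). Not NE.
(Risky, Incremental, Risky): Lab A can switch to Moonshot (13 → 18). Not NE.
(Risky, Novel, Novel): Lab A can switch to Moonshot (7 → 8). Not NE.
(Risky, Novel, Risky): Lab C can switch to Novel (2 → 20). Not NE.
(Moonshot, Safe, Novel): Lab A gets 9, best alternative 3; Lab B gets 16, best alternative 14; Lab C gets 6, best alternative 4. No profitable deviation — NE.
(Moonshot, Incremental, Risky): Lab A gets 18, best alternative 13; Lab B gets 20, best alternative 16; Lab C gets 13, best alternative 1. No profitable deviation — NE.
(The remaining 4 profiles each have a profitable deviation by the same check.)

(Moonshot, Safe, Novel); (Moonshot, Incremental, Risky)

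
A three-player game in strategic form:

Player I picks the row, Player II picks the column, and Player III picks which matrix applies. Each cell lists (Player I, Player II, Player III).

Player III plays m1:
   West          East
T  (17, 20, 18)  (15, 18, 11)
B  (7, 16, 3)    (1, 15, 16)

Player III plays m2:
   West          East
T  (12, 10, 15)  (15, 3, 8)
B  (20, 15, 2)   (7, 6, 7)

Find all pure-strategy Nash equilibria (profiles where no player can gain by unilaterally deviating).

Player I against (West, m1): payoffs 17, 7 → best response T.
Player I against (West, m2): payoffs 12, 20 → best response B.
Player I against (East, m1): payoffs 15, 1 → best response T.
Player I against (East, m2): payoffs 15, 7 → best response T.
Player II against (T, m1): payoffs 20, 18 → best response West.
Player II against (T, m2): payoffs 10, 3 → best response West.
Player II against (B, m1): payoffs 16, 15 → best response West.
Player II against (B, m2): payoffs 15, 6 → best response West.
Player III against (T, West): payoffs 18, 15 → best response m1.
Player III against (T, East): payoffs 11, 8 → best response m1.
Player III against (B, West): payoffs 3, 2 → best response m1.
Player III against (B, East): payoffs 16, 7 → best response m1.
Mutual best responses: (T, West, m1).

(T, West, m1)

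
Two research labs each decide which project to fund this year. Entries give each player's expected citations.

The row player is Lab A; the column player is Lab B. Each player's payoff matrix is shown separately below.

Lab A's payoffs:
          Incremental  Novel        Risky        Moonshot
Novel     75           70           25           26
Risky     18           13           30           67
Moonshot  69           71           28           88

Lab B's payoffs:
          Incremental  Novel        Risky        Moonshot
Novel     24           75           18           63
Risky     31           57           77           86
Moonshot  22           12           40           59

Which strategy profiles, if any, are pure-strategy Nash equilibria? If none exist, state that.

Lab A against Incremental: payoffs 75, 18, 69 → best response Novel.
Lab A against Novel: payoffs 70, 13, 71 → best response Moonshot.
Lab A against Risky: payoffs 25, 30, 28 → best response Risky.
Lab A against Moonshot: payoffs 26, 67, 88 → best response Moonshot.
Lab B against Novel: payoffs 24, 75, 18, 63 → best response Novel.
Lab B against Risky: payoffs 31, 57, 77, 86 → best response Moonshot.
Lab B against Moonshot: payoffs 22, 12, 40, 59 → best response Moonshot.
Mutual best responses: (Moonshot, Moonshot).

(Moonshot, Moonshot)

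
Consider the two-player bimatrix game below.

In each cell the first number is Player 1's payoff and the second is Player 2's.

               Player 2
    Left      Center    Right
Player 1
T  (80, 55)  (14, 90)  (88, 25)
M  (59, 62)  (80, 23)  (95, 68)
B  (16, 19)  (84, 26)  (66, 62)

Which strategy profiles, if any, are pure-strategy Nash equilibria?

Player 1 against Left: payoffs 80, 59, 16 → best response T.
Player 1 against Center: payoffs 14, 80, 84 → best response B.
Player 1 against Right: payoffs 88, 95, 66 → best response M.
Player 2 against T: payoffs 55, 90, 25 → best response Center.
Player 2 against M: payoffs 62, 23, 68 → best response Right.
Player 2 against B: payoffs 19, 26, 62 → best response Right.
Mutual best responses: (M, Right).

The unique pure-strategy Nash equilibrium is (M, Right).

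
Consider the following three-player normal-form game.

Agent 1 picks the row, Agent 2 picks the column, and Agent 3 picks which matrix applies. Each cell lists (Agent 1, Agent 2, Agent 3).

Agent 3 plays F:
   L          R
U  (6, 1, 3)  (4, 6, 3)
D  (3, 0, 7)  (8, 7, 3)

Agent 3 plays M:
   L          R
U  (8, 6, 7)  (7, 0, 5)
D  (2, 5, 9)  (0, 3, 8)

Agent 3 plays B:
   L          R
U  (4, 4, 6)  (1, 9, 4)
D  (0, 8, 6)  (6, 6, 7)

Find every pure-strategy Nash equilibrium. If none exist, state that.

For each player, find the best response to each opponent profile; mutual best responses are the pure NE.
Agent 1 against (L, F): payoffs 6, 3 → best response U.
Agent 1 against (L, M): payoffs 8, 2 → best response U.
Agent 1 against (L, B): payoffs 4, 0 → best response U.
Agent 1 against (R, F): payoffs 4, 8 → best response D.
Agent 1 against (R, M): payoffs 7, 0 → best response U.
Agent 1 against (R, B): payoffs 1, 6 → best response D.
Agent 2 against (U, F): payoffs 1, 6 → best response R.
Agent 2 against (U, M): payoffs 6, 0 → best response L.
Agent 2 against (U, B): payoffs 4, 9 → best response R.
Agent 2 against (D, F): payoffs 0, 7 → best response R.
Agent 2 against (D, M): payoffs 5, 3 → best response L.
Agent 2 against (D, B): payoffs 8, 6 → best response L.
Agent 3 against (U, L): payoffs 3, 7, 6 → best response M.
Agent 3 against (U, R): payoffs 3, 5, 4 → best response M.
Agent 3 against (D, L): payoffs 7, 9, 6 → best response M.
Agent 3 against (D, R): payoffs 3, 8, 7 → best response M.
Mutual best responses: (U, L, M).

The unique pure-strategy Nash equilibrium is (U, L, M).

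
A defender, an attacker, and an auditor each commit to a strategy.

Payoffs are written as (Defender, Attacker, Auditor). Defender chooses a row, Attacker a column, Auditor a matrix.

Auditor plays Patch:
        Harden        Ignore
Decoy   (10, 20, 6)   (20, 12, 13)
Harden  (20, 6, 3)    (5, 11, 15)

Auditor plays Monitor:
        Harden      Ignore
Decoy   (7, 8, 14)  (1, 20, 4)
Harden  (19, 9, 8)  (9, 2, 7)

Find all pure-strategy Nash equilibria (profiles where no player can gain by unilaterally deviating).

Defender against (Harden, Patch): payoffs 10, 20 → best response Harden.
Defender against (Harden, Monitor): payoffs 7, 19 → best response Harden.
Defender against (Ignore, Patch): payoffs 20, 5 → best response Decoy.
Defender against (Ignore, Monitor): payoffs 1, 9 → best response Harden.
Attacker against (Decoy, Patch): payoffs 20, 12 → best response Harden.
Attacker against (Decoy, Monitor): payoffs 8, 20 → best response Ignore.
Attacker against (Harden, Patch): payoffs 6, 11 → best response Ignore.
Attacker against (Harden, Monitor): payoffs 9, 2 → best response Harden.
Auditor against (Decoy, Harden): payoffs 6, 14 → best response Monitor.
Auditor against (Decoy, Ignore): payoffs 13, 4 → best response Patch.
Auditor against (Harden, Harden): payoffs 3, 8 → best response Monitor.
Auditor against (Harden, Ignore): payoffs 15, 7 → best response Patch.
Mutual best responses: (Harden, Harden, Monitor).

The unique pure-strategy Nash equilibrium is (Harden, Harden, Monitor).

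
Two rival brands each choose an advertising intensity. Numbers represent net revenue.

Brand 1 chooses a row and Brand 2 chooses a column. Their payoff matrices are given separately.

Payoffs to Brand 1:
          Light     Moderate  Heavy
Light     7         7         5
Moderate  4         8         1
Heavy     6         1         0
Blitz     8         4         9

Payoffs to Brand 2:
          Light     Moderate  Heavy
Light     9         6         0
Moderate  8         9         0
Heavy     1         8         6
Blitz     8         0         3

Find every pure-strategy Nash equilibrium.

(Light, Light): Brand 1 can switch to Blitz (7 → 8). Not NE.
(Light, Moderate): Brand 1 can switch to Moderate (7 → 8). Not NE.
(Light, Heavy): Brand 1 can switch to Blitz (5 → 9). Not NE.
(Moderate, Light): Brand 1 can switch to Light (4 → 7). Not NE.
(Moderate, Moderate): Brand 1 gets 8, best alternative 7; Brand 2 gets 9, best alternative 8. No profitable deviation — NE.
(Moderate, Heavy): Brand 1 can switch to Light (1 → 5). Not NE.
(Heavy, Light): Brand 1 can switch to Light (6 → 7). Not NE.
(Heavy, Moderate): Brand 1 can switch to Light (1 → 7). Not NE.
(Heavy, Heavy): Brand 1 can switch to Light (0 → 5). Not NE.
(Blitz, Light): Brand 1 gets 8, best alternative 7; Brand 2 gets 8, best alternative 3. No profitable deviation — NE.
(Blitz, Moderate): Brand 1 can switch to Light (4 → 7). Not NE.
(Blitz, Heavy): Brand 2 can switch to Light (3 → 8). Not NE.

(Moderate, Moderate); (Blitz, Light)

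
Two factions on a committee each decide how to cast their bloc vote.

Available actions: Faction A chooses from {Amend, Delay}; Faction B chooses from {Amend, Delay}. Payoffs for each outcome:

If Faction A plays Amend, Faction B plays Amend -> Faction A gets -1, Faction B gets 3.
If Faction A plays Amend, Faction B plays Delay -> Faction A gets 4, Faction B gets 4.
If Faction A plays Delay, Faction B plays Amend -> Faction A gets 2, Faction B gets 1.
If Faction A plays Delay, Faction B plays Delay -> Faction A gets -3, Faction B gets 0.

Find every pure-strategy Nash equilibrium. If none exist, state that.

Faction A against Amend: payoffs -1, 2 → best response Delay.
Faction A against Delay: payoffs 4, -3 → best response Amend.
Faction B against Amend: payoffs 3, 4 → best response Delay.
Faction B against Delay: payoffs 1, 0 → best response Amend.
Mutual best responses: (Amend, Delay); (Delay, Amend).

(Amend, Delay); (Delay, Amend)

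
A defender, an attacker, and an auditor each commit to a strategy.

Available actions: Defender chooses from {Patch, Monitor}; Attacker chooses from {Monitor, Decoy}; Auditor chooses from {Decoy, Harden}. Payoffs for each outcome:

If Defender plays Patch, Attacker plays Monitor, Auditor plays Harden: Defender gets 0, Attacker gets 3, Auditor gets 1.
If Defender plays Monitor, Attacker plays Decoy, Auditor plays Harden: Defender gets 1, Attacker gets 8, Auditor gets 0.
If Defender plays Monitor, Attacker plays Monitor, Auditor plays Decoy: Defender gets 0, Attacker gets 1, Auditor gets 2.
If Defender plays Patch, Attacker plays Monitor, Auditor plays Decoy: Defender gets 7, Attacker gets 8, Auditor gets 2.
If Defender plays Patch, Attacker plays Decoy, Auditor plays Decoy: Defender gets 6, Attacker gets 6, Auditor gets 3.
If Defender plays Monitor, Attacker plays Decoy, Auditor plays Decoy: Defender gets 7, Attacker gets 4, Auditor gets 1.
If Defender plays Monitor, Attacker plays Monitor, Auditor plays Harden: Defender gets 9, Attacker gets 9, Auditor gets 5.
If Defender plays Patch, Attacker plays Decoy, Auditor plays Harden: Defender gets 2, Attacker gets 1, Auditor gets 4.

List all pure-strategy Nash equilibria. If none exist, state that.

(Patch, Monitor, Decoy): Defender gets 7, best alternative 0; Attacker gets 8, best alternative 6; Auditor gets 2, best alternative 1. No profitable deviation — NE.
(Patch, Monitor, Harden): Defender can switch to Monitor (0 → 9). Not NE.
(Patch, Decoy, Decoy): Defender can switch to Monitor (6 → 7). Not NE.
(Patch, Decoy, Harden): Attacker can switch to Monitor (1 → 3). Not NE.
(Monitor, Monitor, Decoy): Defender can switch to Patch (0 → 7). Not NE.
(Monitor, Monitor, Harden): Defender gets 9, best alternative 0; Attacker gets 9, best alternative 8; Auditor gets 5, best alternative 2. No profitable deviation — NE.
(Monitor, Decoy, Decoy): Defender gets 7, best alternative 6; Attacker gets 4, best alternative 1; Auditor gets 1, best alternative 0. No profitable deviation — NE.
(Monitor, Decoy, Harden): Defender can switch to Patch (1 → 2). Not NE.

The pure Nash equilibria are (Patch, Monitor, Decoy), (Monitor, Monitor, Harden), (Monitor, Decoy, Decoy).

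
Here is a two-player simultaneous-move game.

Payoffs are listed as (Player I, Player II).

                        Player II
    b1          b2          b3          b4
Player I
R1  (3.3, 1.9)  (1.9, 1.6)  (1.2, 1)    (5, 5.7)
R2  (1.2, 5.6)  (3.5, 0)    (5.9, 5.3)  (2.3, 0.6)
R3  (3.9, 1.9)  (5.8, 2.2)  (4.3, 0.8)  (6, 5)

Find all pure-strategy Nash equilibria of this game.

The unique pure-strategy Nash equilibrium is (R3, b4).

Mark each player's best response to every combination of opponents' strategies; a profile where every player is best-responding is a pure Nash equilibrium.
Player I against b1: payoffs 3.3, 1.2, 3.9 → best response R3.
Player I against b2: payoffs 1.9, 3.5, 5.8 → best response R3.
Player I against b3: payoffs 1.2, 5.9, 4.3 → best response R2.
Player I against b4: payoffs 5, 2.3, 6 → best response R3.
Player II against R1: payoffs 1.9, 1.6, 1, 5.7 → best response b4.
Player II against R2: payoffs 5.6, 0, 5.3, 0.6 → best response b1.
Player II against R3: payoffs 1.9, 2.2, 0.8, 5 → best response b4.
Mutual best responses: (R3, b4).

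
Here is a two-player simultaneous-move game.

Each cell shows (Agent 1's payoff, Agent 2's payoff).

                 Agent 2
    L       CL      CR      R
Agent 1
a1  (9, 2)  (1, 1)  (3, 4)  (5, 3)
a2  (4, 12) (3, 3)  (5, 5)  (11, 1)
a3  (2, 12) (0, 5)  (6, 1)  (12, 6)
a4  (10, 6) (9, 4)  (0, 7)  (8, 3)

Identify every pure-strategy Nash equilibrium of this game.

No pure-strategy Nash equilibrium.

For each player, find the best response to each opponent profile; mutual best responses are the pure NE.
Agent 1 against L: payoffs 9, 4, 2, 10 → best response a4.
Agent 1 against CL: payoffs 1, 3, 0, 9 → best response a4.
Agent 1 against CR: payoffs 3, 5, 6, 0 → best response a3.
Agent 1 against R: payoffs 5, 11, 12, 8 → best response a3.
Agent 2 against a1: payoffs 2, 1, 4, 3 → best response CR.
Agent 2 against a2: payoffs 12, 3, 5, 1 → best response L.
Agent 2 against a3: payoffs 12, 5, 1, 6 → best response L.
Agent 2 against a4: payoffs 6, 4, 7, 3 → best response CR.
No profile is a mutual best response for all players.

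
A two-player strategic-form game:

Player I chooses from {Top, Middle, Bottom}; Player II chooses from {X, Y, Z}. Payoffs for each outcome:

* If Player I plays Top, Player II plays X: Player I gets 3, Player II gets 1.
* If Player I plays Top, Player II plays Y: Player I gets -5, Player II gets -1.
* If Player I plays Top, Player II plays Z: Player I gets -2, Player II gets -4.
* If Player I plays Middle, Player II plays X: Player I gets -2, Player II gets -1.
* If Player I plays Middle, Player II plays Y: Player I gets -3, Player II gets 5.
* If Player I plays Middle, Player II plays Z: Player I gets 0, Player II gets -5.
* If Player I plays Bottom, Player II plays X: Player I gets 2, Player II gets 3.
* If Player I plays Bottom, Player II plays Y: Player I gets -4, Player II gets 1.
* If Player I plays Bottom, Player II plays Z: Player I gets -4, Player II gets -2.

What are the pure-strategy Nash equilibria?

(Top, X): Player I gets 3, best alternative 2; Player II gets 1, best alternative -1. No profitable deviation — NE.
(Top, Y): Player I can switch to Middle (-5 → -3). Not NE.
(Top, Z): Player I can switch to Middle (-2 → 0). Not NE.
(Middle, X): Player I can switch to Top (-2 → 3). Not NE.
(Middle, Y): Player I gets -3, best alternative -4; Player II gets 5, best alternative -1. No profitable deviation — NE.
(Middle, Z): Player II can switch to X (-5 → -1). Not NE.
(Bottom, X): Player I can switch to Top (2 → 3). Not NE.
(Bottom, Y): Player I can switch to Middle (-4 → -3). Not NE.
(Bottom, Z): Player I can switch to Top (-4 → -2). Not NE.

(Top, X), (Middle, Y)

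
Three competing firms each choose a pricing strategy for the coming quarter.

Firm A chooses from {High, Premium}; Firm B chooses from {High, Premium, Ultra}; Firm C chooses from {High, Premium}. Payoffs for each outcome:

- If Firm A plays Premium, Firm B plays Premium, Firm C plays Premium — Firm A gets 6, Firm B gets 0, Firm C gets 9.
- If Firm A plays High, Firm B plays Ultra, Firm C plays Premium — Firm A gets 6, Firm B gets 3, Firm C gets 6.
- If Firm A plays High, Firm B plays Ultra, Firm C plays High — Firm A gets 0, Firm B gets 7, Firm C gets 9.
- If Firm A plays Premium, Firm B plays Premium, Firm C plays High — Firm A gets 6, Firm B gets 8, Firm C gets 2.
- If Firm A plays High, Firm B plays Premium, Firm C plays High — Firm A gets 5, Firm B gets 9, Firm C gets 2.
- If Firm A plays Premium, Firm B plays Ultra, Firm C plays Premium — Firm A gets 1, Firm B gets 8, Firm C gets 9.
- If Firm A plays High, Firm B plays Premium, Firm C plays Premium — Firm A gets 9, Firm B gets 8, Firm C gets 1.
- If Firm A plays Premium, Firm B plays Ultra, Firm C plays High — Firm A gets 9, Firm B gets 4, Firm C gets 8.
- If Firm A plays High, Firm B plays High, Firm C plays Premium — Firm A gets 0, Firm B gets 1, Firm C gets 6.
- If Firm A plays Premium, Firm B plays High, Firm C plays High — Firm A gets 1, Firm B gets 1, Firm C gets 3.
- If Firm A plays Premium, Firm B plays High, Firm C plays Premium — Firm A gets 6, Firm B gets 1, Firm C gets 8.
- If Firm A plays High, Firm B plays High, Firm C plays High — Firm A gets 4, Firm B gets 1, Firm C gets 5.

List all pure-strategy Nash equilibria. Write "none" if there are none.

For each player, find the best response to each opponent profile; mutual best responses are the pure NE.
Firm A against (High, High): payoffs 4, 1 → best response High.
Firm A against (High, Premium): payoffs 0, 6 → best response Premium.
Firm A against (Premium, High): payoffs 5, 6 → best response Premium.
Firm A against (Premium, Premium): payoffs 9, 6 → best response High.
Firm A against (Ultra, High): payoffs 0, 9 → best response Premium.
Firm A against (Ultra, Premium): payoffs 6, 1 → best response High.
Firm B against (High, High): payoffs 1, 9, 7 → best response Premium.
Firm B against (High, Premium): payoffs 1, 8, 3 → best response Premium.
Firm B against (Premium, High): payoffs 1, 8, 4 → best response Premium.
Firm B against (Premium, Premium): payoffs 1, 0, 8 → best response Ultra.
Firm C against (High, High): payoffs 5, 6 → best response Premium.
Firm C against (High, Premium): payoffs 2, 1 → best response High.
Firm C against (High, Ultra): payoffs 9, 6 → best response High.
Firm C against (Premium, High): payoffs 3, 8 → best response Premium.
Firm C against (Premium, Premium): payoffs 2, 9 → best response Premium.
Firm C against (Premium, Ultra): payoffs 8, 9 → best response Premium.
No profile is a mutual best response for all players.

There is no pure-strategy Nash equilibrium.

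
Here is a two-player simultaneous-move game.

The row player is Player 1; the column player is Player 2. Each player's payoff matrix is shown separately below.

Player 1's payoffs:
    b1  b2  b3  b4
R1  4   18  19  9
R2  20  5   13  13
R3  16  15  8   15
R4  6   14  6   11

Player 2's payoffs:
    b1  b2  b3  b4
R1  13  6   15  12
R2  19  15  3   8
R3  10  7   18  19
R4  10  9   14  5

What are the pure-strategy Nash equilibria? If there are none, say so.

Mark each player's best response to every combination of opponents' strategies; a profile where every player is best-responding is a pure Nash equilibrium.
Player 1 against b1: payoffs 4, 20, 16, 6 → best response R2.
Player 1 against b2: payoffs 18, 5, 15, 14 → best response R1.
Player 1 against b3: payoffs 19, 13, 8, 6 → best response R1.
Player 1 against b4: payoffs 9, 13, 15, 11 → best response R3.
Player 2 against R1: payoffs 13, 6, 15, 12 → best response b3.
Player 2 against R2: payoffs 19, 15, 3, 8 → best response b1.
Player 2 against R3: payoffs 10, 7, 18, 19 → best response b4.
Player 2 against R4: payoffs 10, 9, 14, 5 → best response b3.
Mutual best responses: (R1, b3); (R2, b1); (R3, b4).

(R1, b3), (R2, b1), (R3, b4)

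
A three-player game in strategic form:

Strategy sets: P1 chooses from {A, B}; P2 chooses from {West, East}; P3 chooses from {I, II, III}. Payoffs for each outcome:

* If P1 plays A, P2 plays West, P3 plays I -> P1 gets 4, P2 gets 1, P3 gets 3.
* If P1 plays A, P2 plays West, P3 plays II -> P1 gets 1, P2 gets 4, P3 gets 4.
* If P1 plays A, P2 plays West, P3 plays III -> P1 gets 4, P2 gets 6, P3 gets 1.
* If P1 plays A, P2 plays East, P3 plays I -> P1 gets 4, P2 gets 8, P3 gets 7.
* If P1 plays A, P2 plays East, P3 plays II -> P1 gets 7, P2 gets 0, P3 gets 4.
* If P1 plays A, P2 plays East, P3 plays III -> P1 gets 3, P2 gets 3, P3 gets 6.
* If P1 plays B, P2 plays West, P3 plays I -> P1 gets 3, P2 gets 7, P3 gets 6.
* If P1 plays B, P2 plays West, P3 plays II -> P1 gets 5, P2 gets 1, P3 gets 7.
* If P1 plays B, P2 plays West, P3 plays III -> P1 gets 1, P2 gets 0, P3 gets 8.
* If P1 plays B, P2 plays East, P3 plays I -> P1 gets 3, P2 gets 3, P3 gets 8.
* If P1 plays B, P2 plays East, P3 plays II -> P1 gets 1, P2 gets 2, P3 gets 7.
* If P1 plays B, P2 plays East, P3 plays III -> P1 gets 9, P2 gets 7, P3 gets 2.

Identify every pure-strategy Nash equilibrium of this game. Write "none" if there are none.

(A, West, I): P2 can switch to East (1 → 8). Not NE.
(A, West, II): P1 can switch to B (1 → 5). Not NE.
(A, West, III): P3 can switch to I (1 → 3). Not NE.
(A, East, I): P1 gets 4, best alternative 3; P2 gets 8, best alternative 1; P3 gets 7, best alternative 6. No profitable deviation — NE.
(A, East, II): P2 can switch to West (0 → 4). Not NE.
(A, East, III): P1 can switch to B (3 → 9). Not NE.
(B, West, I): P1 can switch to A (3 → 4). Not NE.
(The remaining 5 profiles each have a profitable deviation by the same check.)

(A, East, I)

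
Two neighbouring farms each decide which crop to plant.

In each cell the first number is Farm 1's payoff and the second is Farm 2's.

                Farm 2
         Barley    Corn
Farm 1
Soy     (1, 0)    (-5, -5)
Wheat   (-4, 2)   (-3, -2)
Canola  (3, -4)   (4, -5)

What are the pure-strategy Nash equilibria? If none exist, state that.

Pure NE: (Canola, Barley)

(Soy, Barley): Farm 1 can switch to Canola (1 → 3). Not NE.
(Soy, Corn): Farm 1 can switch to Wheat (-5 → -3). Not NE.
(Wheat, Barley): Farm 1 can switch to Soy (-4 → 1). Not NE.
(Wheat, Corn): Farm 1 can switch to Canola (-3 → 4). Not NE.
(Canola, Barley): Farm 1 gets 3, best alternative 1; Farm 2 gets -4, best alternative -5. No profitable deviation — NE.
(Canola, Corn): Farm 2 can switch to Barley (-5 → -4). Not NE.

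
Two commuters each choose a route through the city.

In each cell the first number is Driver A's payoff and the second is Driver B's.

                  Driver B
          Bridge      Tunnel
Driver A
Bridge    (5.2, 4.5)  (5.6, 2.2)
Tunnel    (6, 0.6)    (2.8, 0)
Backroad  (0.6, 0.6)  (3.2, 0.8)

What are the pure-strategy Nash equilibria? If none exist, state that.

Driver A against Bridge: payoffs 5.2, 6, 0.6 → best response Tunnel.
Driver A against Tunnel: payoffs 5.6, 2.8, 3.2 → best response Bridge.
Driver B against Bridge: payoffs 4.5, 2.2 → best response Bridge.
Driver B against Tunnel: payoffs 0.6, 0 → best response Bridge.
Driver B against Backroad: payoffs 0.6, 0.8 → best response Tunnel.
Mutual best responses: (Tunnel, Bridge).

(Tunnel, Bridge)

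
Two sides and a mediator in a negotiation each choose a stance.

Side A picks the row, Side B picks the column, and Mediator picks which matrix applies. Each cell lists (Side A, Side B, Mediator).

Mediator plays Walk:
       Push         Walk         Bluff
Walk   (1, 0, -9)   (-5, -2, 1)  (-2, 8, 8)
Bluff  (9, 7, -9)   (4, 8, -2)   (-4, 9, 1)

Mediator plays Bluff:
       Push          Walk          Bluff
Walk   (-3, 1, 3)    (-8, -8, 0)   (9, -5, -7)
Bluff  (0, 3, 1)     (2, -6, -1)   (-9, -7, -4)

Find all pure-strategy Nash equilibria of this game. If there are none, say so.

(Walk, Bluff, Walk) and (Bluff, Push, Bluff)

Side A against (Push, Walk): payoffs 1, 9 → best response Bluff.
Side A against (Push, Bluff): payoffs -3, 0 → best response Bluff.
Side A against (Walk, Walk): payoffs -5, 4 → best response Bluff.
Side A against (Walk, Bluff): payoffs -8, 2 → best response Bluff.
Side A against (Bluff, Walk): payoffs -2, -4 → best response Walk.
Side A against (Bluff, Bluff): payoffs 9, -9 → best response Walk.
Side B against (Walk, Walk): payoffs 0, -2, 8 → best response Bluff.
Side B against (Walk, Bluff): payoffs 1, -8, -5 → best response Push.
Side B against (Bluff, Walk): payoffs 7, 8, 9 → best response Bluff.
Side B against (Bluff, Bluff): payoffs 3, -6, -7 → best response Push.
Mediator against (Walk, Push): payoffs -9, 3 → best response Bluff.
Mediator against (Walk, Walk): payoffs 1, 0 → best response Walk.
Mediator against (Walk, Bluff): payoffs 8, -7 → best response Walk.
Mediator against (Bluff, Push): payoffs -9, 1 → best response Bluff.
Mediator against (Bluff, Walk): payoffs -2, -1 → best response Bluff.
Mediator against (Bluff, Bluff): payoffs 1, -4 → best response Walk.
Mutual best responses: (Walk, Bluff, Walk); (Bluff, Push, Bluff).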